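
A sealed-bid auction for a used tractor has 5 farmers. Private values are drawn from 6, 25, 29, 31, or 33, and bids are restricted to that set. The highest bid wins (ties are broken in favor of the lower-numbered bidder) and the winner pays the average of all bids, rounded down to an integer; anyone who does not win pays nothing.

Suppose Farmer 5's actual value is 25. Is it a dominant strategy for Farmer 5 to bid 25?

Consider the case where Farmer 1 bids 6, Farmer 2 bids 6, Farmer 3 bids 6 and Farmer 4 bids 25.
Truthful bid 25: loses, pays 0, utility 0.
Bid 29 instead: wins, pays 14, utility 25 - 14 = 11.
Since 11 > 0, bidding 29 is strictly better here, so truthful bidding is not dominant.

No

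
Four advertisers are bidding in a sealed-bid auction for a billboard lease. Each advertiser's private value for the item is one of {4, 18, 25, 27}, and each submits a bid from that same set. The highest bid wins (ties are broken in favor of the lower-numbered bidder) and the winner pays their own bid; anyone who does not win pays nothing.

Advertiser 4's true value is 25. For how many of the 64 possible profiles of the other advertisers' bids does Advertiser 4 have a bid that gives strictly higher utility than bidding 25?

Others bid (4, 4, 4): truth gives 0; bid 18 gives 7 > 0. Violating.
Others bid (4, 4, 18): truth gives 0; no alternative beats it.
Others bid (4, 4, 25): truth gives 0; no alternative beats it.
(Checking all 64 profiles: 1 has a profitable deviation, 63 do not.)

1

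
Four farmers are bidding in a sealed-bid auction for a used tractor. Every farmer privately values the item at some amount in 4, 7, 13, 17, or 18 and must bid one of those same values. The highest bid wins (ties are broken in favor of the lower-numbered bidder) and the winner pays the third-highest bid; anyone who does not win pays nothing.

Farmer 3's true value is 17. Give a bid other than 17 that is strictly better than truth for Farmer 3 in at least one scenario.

Suppose Farmer 1 bids 4, Farmer 2 bids 4 and Farmer 4 bids 18.
Bid 17: loses, pays 0, utility 0.
Bid 18: wins, pays 4, utility 17 - 4 = 13.
So bidding 18 beats truth here (13 > 0).

18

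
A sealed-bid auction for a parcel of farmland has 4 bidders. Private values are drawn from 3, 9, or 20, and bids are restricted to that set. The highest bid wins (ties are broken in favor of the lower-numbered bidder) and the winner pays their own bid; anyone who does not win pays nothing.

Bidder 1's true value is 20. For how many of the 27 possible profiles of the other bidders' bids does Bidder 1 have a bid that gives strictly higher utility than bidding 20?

8

Others bid (3, 3, 3): truth gives 0; bid 3 gives 17 > 0. Violating.
Others bid (3, 3, 9): truth gives 0; bid 9 gives 11 > 0. Violating.
Others bid (3, 9, 3): truth gives 0; bid 9 gives 11 > 0. Violating.
Others bid (3, 9, 9): truth gives 0; bid 9 gives 11 > 0. Violating.
Others bid (3, 3, 20): truth gives 0; no alternative beats it.
Others bid (3, 9, 20): truth gives 0; no alternative beats it.
(Checking all 27 profiles: 8 have a profitable deviation, 19 do not.)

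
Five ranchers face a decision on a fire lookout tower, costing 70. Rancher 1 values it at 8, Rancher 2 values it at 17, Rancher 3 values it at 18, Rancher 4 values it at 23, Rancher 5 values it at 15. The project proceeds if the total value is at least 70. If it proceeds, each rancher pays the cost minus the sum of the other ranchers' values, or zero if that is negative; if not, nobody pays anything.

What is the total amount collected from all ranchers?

Total value 81 ≥ cost 70, so it is built.
Rancher 1: others sum to 73; max(0, 70 - 73) = 0.
Rancher 2: others sum to 64; max(0, 70 - 64) = 6.
Rancher 3: others sum to 63; max(0, 70 - 63) = 7.
Rancher 4: others sum to 58; max(0, 70 - 58) = 12.
Rancher 5: others sum to 66; max(0, 70 - 66) = 4.
Total collected = 0 + 6 + 7 + 12 + 4 = 29.

29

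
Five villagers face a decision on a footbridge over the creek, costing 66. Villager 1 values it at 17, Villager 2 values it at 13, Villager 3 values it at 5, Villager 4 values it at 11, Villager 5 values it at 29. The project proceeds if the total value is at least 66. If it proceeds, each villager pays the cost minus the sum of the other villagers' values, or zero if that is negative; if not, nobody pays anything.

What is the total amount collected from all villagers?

Total value 75 ≥ cost 66, so it is built.
Villager 1: others sum to 58; max(0, 66 - 58) = 8.
Villager 2: others sum to 62; max(0, 66 - 62) = 4.
Villager 3: others sum to 70; max(0, 66 - 70) = 0.
Villager 4: others sum to 64; max(0, 66 - 64) = 2.
Villager 5: others sum to 46; max(0, 66 - 46) = 20.
Total collected = 8 + 4 + 0 + 2 + 20 = 34.

34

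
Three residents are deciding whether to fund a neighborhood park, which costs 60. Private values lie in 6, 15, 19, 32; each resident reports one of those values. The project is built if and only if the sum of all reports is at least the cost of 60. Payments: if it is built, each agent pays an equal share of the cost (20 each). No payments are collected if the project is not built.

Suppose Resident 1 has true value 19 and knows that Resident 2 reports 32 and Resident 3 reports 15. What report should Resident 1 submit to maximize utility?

6

Report 6: project not built, utility 0.
Report 15: project built, pays 20, utility 19 - 20 = -1.
Report 19: project built, pays 20, utility 19 - 20 = -1.
Report 32: project built, pays 20, utility 19 - 20 = -1.
The best choice is 6 with utility 0.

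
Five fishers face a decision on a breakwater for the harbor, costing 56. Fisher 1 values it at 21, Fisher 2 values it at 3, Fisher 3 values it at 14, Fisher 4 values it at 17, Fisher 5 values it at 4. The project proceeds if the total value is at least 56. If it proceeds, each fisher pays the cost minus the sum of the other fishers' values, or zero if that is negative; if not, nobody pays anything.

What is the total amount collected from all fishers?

Total value 59 ≥ cost 56, so it is built.
Fisher 1: others sum to 38; max(0, 56 - 38) = 18.
Fisher 2: others sum to 56; max(0, 56 - 56) = 0.
Fisher 3: others sum to 45; max(0, 56 - 45) = 11.
Fisher 4: others sum to 42; max(0, 56 - 42) = 14.
Fisher 5: others sum to 55; max(0, 56 - 55) = 1.
Total collected = 18 + 0 + 11 + 14 + 1 = 44.

44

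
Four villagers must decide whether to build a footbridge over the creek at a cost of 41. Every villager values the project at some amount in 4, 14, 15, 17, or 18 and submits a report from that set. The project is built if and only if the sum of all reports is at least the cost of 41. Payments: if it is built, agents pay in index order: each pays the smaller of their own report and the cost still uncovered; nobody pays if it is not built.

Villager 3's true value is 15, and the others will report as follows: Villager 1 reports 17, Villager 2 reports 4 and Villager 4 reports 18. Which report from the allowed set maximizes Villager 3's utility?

Report 4: project built, pays 4, utility 15 - 4 = 11.
Report 14: project built, pays 14, utility 15 - 14 = 1.
Report 15: project built, pays 15, utility 15 - 15 = 0.
Report 17: project built, pays 17, utility 15 - 17 = -2.
Report 18: project built, pays 18, utility 15 - 18 = -3.
The best choice is 4 with utility 11.

4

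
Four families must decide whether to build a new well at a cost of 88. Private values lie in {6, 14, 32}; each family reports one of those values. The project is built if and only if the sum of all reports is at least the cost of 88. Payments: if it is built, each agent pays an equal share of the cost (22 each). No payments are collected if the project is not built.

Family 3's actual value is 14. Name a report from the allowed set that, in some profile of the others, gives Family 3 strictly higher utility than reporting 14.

Suppose Family 1 reports 14, Family 2 reports 32 and Family 4 reports 32.
Report 14: project built, pays 22, utility 14 - 22 = -8.
Report 6: project not built, utility 0.
So reporting 6 beats truth here (0 > -8).

6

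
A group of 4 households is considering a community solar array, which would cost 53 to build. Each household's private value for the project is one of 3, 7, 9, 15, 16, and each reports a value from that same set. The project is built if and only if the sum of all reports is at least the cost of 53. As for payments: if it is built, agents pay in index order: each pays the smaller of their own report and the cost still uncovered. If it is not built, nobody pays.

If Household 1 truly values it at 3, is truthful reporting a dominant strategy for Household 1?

Yes

Check each profile of the others' reports and compare truth against every alternative report.
Others report (15, 15, 16): truth gives 0, best alternative gives -4.
Others report (15, 16, 15): truth gives 0, best alternative gives -4.
Others report (15, 16, 16): truth gives 0, best alternative gives -4.
Others report (16, 15, 15): truth gives 0, best alternative gives -4.
Others report (16, 15, 16): truth gives 0, best alternative gives -4.
Others report (16, 16, 15): truth gives 0, best alternative gives -4.
(Remaining 119 profiles checked similarly; truth is weakly best in each.)
In every case the truthful report is at least as good as any alternative, so it is a dominant strategy.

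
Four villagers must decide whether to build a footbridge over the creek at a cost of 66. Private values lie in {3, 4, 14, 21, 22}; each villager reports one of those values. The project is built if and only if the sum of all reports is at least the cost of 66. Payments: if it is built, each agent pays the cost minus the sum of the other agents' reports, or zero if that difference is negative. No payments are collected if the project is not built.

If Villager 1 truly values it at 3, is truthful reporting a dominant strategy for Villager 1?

Yes

Check each profile of the others' reports and compare truth against every alternative report.
Others report (22, 22, 22): truth gives 3, best alternative gives 3.
Others report (21, 22, 22): truth gives 2, best alternative gives 2.
Others report (22, 21, 22): truth gives 2, best alternative gives 2.
Others report (22, 22, 21): truth gives 2, best alternative gives 2.
Others report (21, 21, 22): truth gives 1, best alternative gives 1.
Others report (21, 22, 21): truth gives 1, best alternative gives 1.
(Remaining 119 profiles checked similarly; truth is weakly best in each.)
In every case the truthful report is at least as good as any alternative, so it is a dominant strategy.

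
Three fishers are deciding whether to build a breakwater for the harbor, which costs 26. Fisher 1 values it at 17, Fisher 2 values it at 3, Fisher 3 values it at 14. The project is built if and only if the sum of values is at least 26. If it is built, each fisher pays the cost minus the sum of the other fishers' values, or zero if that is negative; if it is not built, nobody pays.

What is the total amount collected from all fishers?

Total value 34 ≥ cost 26, so it is built.
Fisher 1: others sum to 17; max(0, 26 - 17) = 9.
Fisher 2: others sum to 31; max(0, 26 - 31) = 0.
Fisher 3: others sum to 20; max(0, 26 - 20) = 6.
Total collected = 9 + 0 + 6 = 15.

15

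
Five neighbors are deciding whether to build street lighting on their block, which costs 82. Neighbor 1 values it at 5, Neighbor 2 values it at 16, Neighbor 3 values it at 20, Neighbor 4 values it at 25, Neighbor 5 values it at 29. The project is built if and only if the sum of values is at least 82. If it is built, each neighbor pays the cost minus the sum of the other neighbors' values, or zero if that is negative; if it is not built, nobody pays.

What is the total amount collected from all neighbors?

38

Total value 95 ≥ cost 82, so it is built.
Neighbor 1: others sum to 90; max(0, 82 - 90) = 0.
Neighbor 2: others sum to 79; max(0, 82 - 79) = 3.
Neighbor 3: others sum to 75; max(0, 82 - 75) = 7.
Neighbor 4: others sum to 70; max(0, 82 - 70) = 12.
Neighbor 5: others sum to 66; max(0, 82 - 66) = 16.
Total collected = 0 + 3 + 7 + 12 + 16 = 38.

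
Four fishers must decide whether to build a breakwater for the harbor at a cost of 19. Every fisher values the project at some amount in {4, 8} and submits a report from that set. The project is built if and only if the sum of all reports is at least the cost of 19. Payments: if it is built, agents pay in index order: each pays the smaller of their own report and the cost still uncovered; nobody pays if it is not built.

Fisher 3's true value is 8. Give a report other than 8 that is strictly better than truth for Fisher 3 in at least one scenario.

4

Suppose Fisher 1 reports 4, Fisher 2 reports 4 and Fisher 4 reports 8.
Report 8: project built, pays 8, utility 8 - 8 = 0.
Report 4: project built, pays 4, utility 8 - 4 = 4.
So reporting 4 beats truth here (4 > 0).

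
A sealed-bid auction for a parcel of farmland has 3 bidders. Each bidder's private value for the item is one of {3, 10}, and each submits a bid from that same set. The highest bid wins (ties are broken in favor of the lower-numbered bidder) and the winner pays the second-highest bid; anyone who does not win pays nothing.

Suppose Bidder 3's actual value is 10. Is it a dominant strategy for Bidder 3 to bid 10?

Yes

Check each profile of the others' bids and compare truth against every alternative bid.
Others bid (3, 3): truth gives 7, best alternative gives 0.
Others bid (3, 10): truth gives 0, best alternative gives 0.
Others bid (10, 3): truth gives 0, best alternative gives 0.
Others bid (10, 10): truth gives 0, best alternative gives 0.
In every case the truthful bid is at least as good as any alternative, so it is a dominant strategy.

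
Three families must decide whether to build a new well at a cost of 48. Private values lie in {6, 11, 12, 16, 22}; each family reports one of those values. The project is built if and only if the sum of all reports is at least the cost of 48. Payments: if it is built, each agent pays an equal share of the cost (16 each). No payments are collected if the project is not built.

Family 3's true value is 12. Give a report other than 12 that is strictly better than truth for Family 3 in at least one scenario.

Suppose Family 1 reports 16 and Family 2 reports 22.
Report 12: project built, pays 16, utility 12 - 16 = -4.
Report 6: project not built, utility 0.
So reporting 6 beats truth here (0 > -4).

6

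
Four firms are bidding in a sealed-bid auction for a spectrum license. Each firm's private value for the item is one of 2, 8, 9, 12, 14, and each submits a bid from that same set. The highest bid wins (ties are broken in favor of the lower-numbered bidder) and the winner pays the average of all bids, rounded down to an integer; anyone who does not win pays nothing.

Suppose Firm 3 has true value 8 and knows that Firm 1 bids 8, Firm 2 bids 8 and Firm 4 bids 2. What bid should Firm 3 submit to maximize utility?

Bid 2: loses, pays 0, utility 0.
Bid 8: loses, pays 0, utility 0.
Bid 9: wins, pays 6, utility 8 - 6 = 2.
Bid 12: wins, pays 7, utility 8 - 7 = 1.
Bid 14: wins, pays 8, utility 8 - 8 = 0.
The best choice is 9 with utility 2.

9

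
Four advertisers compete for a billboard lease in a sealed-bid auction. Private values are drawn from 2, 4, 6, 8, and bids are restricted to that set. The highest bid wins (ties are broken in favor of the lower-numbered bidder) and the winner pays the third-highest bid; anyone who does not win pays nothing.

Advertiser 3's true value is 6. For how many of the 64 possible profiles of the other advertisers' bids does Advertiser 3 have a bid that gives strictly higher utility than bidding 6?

Others bid (2, 2, 8): truth gives 0; bid 8 gives 4 > 0. Violating.
Others bid (2, 4, 8): truth gives 0; bid 8 gives 2 > 0. Violating.
Others bid (2, 6, 2): truth gives 0; bid 8 gives 4 > 0. Violating.
Others bid (2, 6, 4): truth gives 0; bid 8 gives 2 > 0. Violating.
Others bid (2, 2, 2): truth gives 4; no alternative beats it.
Others bid (2, 2, 4): truth gives 4; no alternative beats it.
(Checking all 64 profiles: 12 have a profitable deviation, 52 do not.)

12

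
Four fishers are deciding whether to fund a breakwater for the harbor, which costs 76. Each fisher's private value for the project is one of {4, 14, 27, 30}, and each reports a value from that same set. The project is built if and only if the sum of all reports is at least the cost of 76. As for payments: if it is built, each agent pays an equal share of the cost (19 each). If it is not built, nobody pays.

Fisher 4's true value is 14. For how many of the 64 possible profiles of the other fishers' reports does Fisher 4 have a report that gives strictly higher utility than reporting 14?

12

Others report (4, 30, 30): truth gives -5; report 4 gives 0 > -5. Violating.
Others report (14, 27, 27): truth gives -5; report 4 gives 0 > -5. Violating.
Others report (14, 27, 30): truth gives -5; report 4 gives 0 > -5. Violating.
Others report (14, 30, 27): truth gives -5; report 4 gives 0 > -5. Violating.
Others report (4, 4, 4): truth gives 0; no alternative beats it.
Others report (4, 4, 14): truth gives 0; no alternative beats it.
(Checking all 64 profiles: 12 have a profitable deviation, 52 do not.)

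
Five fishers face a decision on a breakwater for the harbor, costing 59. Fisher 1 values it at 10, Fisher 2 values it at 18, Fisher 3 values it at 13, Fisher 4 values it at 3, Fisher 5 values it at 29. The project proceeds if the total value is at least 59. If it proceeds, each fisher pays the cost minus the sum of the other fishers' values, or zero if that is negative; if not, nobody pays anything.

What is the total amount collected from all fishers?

19

Total value 73 ≥ cost 59, so it is built.
Fisher 1: others sum to 63; max(0, 59 - 63) = 0.
Fisher 2: others sum to 55; max(0, 59 - 55) = 4.
Fisher 3: others sum to 60; max(0, 59 - 60) = 0.
Fisher 4: others sum to 70; max(0, 59 - 70) = 0.
Fisher 5: others sum to 44; max(0, 59 - 44) = 15.
Total collected = 0 + 4 + 0 + 0 + 15 = 19.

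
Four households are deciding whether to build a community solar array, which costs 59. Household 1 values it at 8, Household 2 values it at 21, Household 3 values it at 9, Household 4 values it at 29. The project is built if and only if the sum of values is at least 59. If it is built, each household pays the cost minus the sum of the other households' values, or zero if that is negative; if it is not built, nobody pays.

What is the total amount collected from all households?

35

Total value 67 ≥ cost 59, so it is built.
Household 1: others sum to 59; max(0, 59 - 59) = 0.
Household 2: others sum to 46; max(0, 59 - 46) = 13.
Household 3: others sum to 58; max(0, 59 - 58) = 1.
Household 4: others sum to 38; max(0, 59 - 38) = 21.
Total collected = 0 + 13 + 1 + 21 = 35.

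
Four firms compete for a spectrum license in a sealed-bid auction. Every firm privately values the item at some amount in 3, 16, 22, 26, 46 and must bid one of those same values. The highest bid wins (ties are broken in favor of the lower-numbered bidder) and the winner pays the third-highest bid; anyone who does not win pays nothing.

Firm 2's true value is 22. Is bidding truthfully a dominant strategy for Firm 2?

No

Consider the case where Firm 1 bids 3, Firm 3 bids 3 and Firm 4 bids 26.
Truthful bid 22: loses, pays 0, utility 0.
Bid 26 instead: wins, pays 3, utility 22 - 3 = 19.
Since 19 > 0, bidding 26 is strictly better here, so truthful bidding is not dominant.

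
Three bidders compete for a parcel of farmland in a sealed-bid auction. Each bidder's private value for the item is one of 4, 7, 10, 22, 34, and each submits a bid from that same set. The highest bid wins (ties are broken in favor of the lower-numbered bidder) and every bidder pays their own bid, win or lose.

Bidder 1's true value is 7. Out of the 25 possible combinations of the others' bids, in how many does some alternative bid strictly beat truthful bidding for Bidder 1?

Others bid (4, 4): truth gives 0; bid 4 gives 3 > 0. Violating.
Others bid (4, 10): truth gives -7; bid 10 gives -3 > -7. Violating.
Others bid (4, 22): truth gives -7; bid 4 gives -4 > -7. Violating.
Others bid (4, 34): truth gives -7; bid 4 gives -4 > -7. Violating.
Others bid (4, 7): truth gives 0; no alternative beats it.
Others bid (7, 4): truth gives 0; no alternative beats it.
(Checking all 25 profiles: 22 have a profitable deviation, 3 do not.)

22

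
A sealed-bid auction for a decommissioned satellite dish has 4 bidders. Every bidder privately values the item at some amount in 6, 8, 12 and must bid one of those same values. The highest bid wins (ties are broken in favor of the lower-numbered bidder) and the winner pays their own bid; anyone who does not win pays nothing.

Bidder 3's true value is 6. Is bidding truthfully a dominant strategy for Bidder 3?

Check each profile of the others' bids and compare truth against every alternative bid.
Others bid (6, 6, 6): truth gives 0, best alternative gives -2.
Others bid (6, 6, 8): truth gives 0, best alternative gives -2.
Others bid (6, 6, 12): truth gives 0, best alternative gives 0.
Others bid (6, 8, 6): truth gives 0, best alternative gives 0.
Others bid (6, 8, 8): truth gives 0, best alternative gives 0.
Others bid (6, 8, 12): truth gives 0, best alternative gives 0.
(Remaining 21 profiles checked similarly; truth is weakly best in each.)
In every case the truthful bid is at least as good as any alternative, so it is a dominant strategy.

Yes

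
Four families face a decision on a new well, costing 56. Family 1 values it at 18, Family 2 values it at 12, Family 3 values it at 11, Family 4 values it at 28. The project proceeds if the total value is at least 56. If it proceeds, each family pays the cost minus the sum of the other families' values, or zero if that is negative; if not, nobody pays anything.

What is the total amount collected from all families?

Total value 69 ≥ cost 56, so it is built.
Family 1: others sum to 51; max(0, 56 - 51) = 5.
Family 2: others sum to 57; max(0, 56 - 57) = 0.
Family 3: others sum to 58; max(0, 56 - 58) = 0.
Family 4: others sum to 41; max(0, 56 - 41) = 15.
Total collected = 5 + 0 + 0 + 15 = 20.

20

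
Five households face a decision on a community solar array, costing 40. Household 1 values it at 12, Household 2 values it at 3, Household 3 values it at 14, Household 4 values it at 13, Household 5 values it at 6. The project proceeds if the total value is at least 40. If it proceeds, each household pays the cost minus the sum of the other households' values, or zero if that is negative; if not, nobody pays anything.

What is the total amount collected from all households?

15

Total value 48 ≥ cost 40, so it is built.
Household 1: others sum to 36; max(0, 40 - 36) = 4.
Household 2: others sum to 45; max(0, 40 - 45) = 0.
Household 3: others sum to 34; max(0, 40 - 34) = 6.
Household 4: others sum to 35; max(0, 40 - 35) = 5.
Household 5: others sum to 42; max(0, 40 - 42) = 0.
Total collected = 4 + 0 + 6 + 5 + 0 = 15.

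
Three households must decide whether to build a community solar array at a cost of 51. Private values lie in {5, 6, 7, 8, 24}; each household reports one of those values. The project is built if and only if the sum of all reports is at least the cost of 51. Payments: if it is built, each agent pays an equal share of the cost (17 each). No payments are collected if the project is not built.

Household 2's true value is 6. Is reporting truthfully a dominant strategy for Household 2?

Yes

Check each profile of the others' reports and compare truth against every alternative report.
Others report (24, 24): truth gives -11, best alternative gives -11.
Others report (5, 5): truth gives 0, best alternative gives 0.
Others report (5, 6): truth gives 0, best alternative gives 0.
Others report (5, 7): truth gives 0, best alternative gives 0.
Others report (5, 8): truth gives 0, best alternative gives 0.
Others report (5, 24): truth gives 0, best alternative gives 0.
(Remaining 19 profiles checked similarly; truth is weakly best in each.)
In every case the truthful report is at least as good as any alternative, so it is a dominant strategy.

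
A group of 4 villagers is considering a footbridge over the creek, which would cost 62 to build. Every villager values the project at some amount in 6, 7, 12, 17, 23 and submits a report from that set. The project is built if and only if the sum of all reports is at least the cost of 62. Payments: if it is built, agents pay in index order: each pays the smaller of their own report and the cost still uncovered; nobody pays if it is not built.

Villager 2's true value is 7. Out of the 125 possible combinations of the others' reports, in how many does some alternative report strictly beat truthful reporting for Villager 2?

Others report (12, 23, 23): truth gives 0; report 6 gives 1 > 0. Violating.
Others report (17, 17, 23): truth gives 0; report 6 gives 1 > 0. Violating.
Others report (17, 23, 17): truth gives 0; report 6 gives 1 > 0. Violating.
Others report (17, 23, 23): truth gives 0; report 6 gives 1 > 0. Violating.
Others report (6, 6, 6): truth gives 0; no alternative beats it.
Others report (6, 6, 7): truth gives 0; no alternative beats it.
(Checking all 125 profiles: 10 have a profitable deviation, 115 do not.)

10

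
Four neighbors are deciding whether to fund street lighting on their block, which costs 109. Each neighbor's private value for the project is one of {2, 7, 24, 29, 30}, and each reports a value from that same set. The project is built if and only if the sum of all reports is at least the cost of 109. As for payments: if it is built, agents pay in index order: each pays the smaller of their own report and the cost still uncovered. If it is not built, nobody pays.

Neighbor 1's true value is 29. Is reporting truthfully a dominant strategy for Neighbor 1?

Consider the case where Neighbor 2 reports 29, Neighbor 3 reports 29 and Neighbor 4 reports 29.
Truthful report 29: project built, pays 29, utility 29 - 29 = 0.
Report 24 instead: project built, pays 24, utility 29 - 24 = 5.
Since 5 > 0, reporting 24 is strictly better here, so truthful reporting is not dominant.

No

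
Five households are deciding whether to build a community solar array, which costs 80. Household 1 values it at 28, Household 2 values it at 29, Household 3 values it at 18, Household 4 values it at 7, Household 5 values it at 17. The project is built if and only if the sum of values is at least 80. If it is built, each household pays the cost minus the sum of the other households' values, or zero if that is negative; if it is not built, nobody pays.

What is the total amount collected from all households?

Total value 99 ≥ cost 80, so it is built.
Household 1: others sum to 71; max(0, 80 - 71) = 9.
Household 2: others sum to 70; max(0, 80 - 70) = 10.
Household 3: others sum to 81; max(0, 80 - 81) = 0.
Household 4: others sum to 92; max(0, 80 - 92) = 0.
Household 5: others sum to 82; max(0, 80 - 82) = 0.
Total collected = 9 + 10 + 0 + 0 + 0 = 19.

19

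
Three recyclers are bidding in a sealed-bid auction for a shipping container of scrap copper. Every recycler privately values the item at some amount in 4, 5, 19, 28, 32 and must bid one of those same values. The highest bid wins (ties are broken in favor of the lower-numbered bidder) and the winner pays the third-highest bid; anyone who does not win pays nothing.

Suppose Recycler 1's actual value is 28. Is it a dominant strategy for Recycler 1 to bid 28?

Consider the case where Recycler 2 bids 4 and Recycler 3 bids 32.
Truthful bid 28: loses, pays 0, utility 0.
Bid 32 instead: wins, pays 4, utility 28 - 4 = 24.
Since 24 > 0, bidding 32 is strictly better here, so truthful bidding is not dominant.

No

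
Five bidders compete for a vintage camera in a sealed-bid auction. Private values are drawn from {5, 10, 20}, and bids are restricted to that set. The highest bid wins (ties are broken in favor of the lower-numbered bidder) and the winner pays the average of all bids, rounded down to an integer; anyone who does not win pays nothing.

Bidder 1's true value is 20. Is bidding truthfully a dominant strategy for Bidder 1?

Consider the case where Bidder 2 bids 5, Bidder 3 bids 5, Bidder 4 bids 5 and Bidder 5 bids 5.
Truthful bid 20: wins, pays 8, utility 20 - 8 = 12.
Bid 5 instead: wins, pays 5, utility 20 - 5 = 15.
Since 15 > 12, bidding 5 is strictly better here, so truthful bidding is not dominant.

No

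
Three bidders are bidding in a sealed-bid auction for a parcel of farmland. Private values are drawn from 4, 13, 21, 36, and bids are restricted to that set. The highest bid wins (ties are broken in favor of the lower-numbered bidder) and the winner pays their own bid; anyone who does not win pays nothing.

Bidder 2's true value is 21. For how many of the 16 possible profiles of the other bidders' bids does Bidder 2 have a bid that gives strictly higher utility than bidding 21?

2

Others bid (4, 4): truth gives 0; bid 13 gives 8 > 0. Violating.
Others bid (4, 13): truth gives 0; bid 13 gives 8 > 0. Violating.
Others bid (4, 21): truth gives 0; no alternative beats it.
Others bid (4, 36): truth gives 0; no alternative beats it.
(Checking all 16 profiles: 2 have a profitable deviation, 14 do not.)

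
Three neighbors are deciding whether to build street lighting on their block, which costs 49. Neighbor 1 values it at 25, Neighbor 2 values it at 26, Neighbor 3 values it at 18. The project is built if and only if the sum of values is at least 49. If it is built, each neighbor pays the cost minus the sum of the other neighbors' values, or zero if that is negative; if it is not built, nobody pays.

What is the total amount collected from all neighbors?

11

Total value 69 ≥ cost 49, so it is built.
Neighbor 1: others sum to 44; max(0, 49 - 44) = 5.
Neighbor 2: others sum to 43; max(0, 49 - 43) = 6.
Neighbor 3: others sum to 51; max(0, 49 - 51) = 0.
Total collected = 5 + 6 + 0 = 11.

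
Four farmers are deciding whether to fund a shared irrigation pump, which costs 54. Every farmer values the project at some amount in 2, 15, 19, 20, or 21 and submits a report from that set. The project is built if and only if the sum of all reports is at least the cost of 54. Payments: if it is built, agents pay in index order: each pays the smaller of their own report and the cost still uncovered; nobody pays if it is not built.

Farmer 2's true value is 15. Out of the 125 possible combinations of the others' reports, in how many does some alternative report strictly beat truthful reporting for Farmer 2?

Others report (15, 19, 19): truth gives 0; report 2 gives 13 > 0. Violating.
Others report (15, 19, 20): truth gives 0; report 2 gives 13 > 0. Violating.
Others report (15, 19, 21): truth gives 0; report 2 gives 13 > 0. Violating.
Others report (15, 20, 19): truth gives 0; report 2 gives 13 > 0. Violating.
Others report (2, 2, 2): truth gives 0; no alternative beats it.
Others report (2, 2, 15): truth gives 0; no alternative beats it.
(Checking all 125 profiles: 54 have a profitable deviation, 71 do not.)

54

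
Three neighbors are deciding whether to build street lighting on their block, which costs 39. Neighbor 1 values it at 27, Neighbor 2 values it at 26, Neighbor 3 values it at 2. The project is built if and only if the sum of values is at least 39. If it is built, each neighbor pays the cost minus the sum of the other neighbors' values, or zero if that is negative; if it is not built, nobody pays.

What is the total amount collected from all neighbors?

21

Total value 55 ≥ cost 39, so it is built.
Neighbor 1: others sum to 28; max(0, 39 - 28) = 11.
Neighbor 2: others sum to 29; max(0, 39 - 29) = 10.
Neighbor 3: others sum to 53; max(0, 39 - 53) = 0.
Total collected = 11 + 10 + 0 = 21.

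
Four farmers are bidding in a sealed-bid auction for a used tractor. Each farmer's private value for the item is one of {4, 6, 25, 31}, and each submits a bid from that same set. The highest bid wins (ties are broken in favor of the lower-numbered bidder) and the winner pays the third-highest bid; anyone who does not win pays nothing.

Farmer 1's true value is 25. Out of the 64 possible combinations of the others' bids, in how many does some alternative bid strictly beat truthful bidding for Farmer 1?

Others bid (4, 4, 31): truth gives 0; bid 31 gives 21 > 0. Violating.
Others bid (4, 6, 31): truth gives 0; bid 31 gives 19 > 0. Violating.
Others bid (4, 31, 4): truth gives 0; bid 31 gives 21 > 0. Violating.
Others bid (4, 31, 6): truth gives 0; bid 31 gives 19 > 0. Violating.
Others bid (4, 4, 4): truth gives 21; no alternative beats it.
Others bid (4, 4, 6): truth gives 21; no alternative beats it.
(Checking all 64 profiles: 12 have a profitable deviation, 52 do not.)

12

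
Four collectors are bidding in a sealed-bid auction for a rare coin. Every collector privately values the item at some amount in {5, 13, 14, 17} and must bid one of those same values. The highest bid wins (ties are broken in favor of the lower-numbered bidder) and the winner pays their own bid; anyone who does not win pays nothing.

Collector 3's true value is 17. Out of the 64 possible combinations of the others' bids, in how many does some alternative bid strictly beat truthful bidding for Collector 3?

12

Others bid (5, 5, 5): truth gives 0; bid 13 gives 4 > 0. Violating.
Others bid (5, 5, 13): truth gives 0; bid 13 gives 4 > 0. Violating.
Others bid (5, 5, 14): truth gives 0; bid 14 gives 3 > 0. Violating.
Others bid (5, 13, 5): truth gives 0; bid 14 gives 3 > 0. Violating.
Others bid (5, 5, 17): truth gives 0; no alternative beats it.
Others bid (5, 13, 17): truth gives 0; no alternative beats it.
(Checking all 64 profiles: 12 have a profitable deviation, 52 do not.)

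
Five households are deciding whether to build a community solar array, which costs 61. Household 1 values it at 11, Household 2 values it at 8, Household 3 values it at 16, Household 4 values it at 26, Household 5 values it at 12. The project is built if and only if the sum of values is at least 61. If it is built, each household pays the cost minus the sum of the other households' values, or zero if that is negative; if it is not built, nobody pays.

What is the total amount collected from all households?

Total value 73 ≥ cost 61, so it is built.
Household 1: others sum to 62; max(0, 61 - 62) = 0.
Household 2: others sum to 65; max(0, 61 - 65) = 0.
Household 3: others sum to 57; max(0, 61 - 57) = 4.
Household 4: others sum to 47; max(0, 61 - 47) = 14.
Household 5: others sum to 61; max(0, 61 - 61) = 0.
Total collected = 0 + 0 + 4 + 14 + 0 = 18.

18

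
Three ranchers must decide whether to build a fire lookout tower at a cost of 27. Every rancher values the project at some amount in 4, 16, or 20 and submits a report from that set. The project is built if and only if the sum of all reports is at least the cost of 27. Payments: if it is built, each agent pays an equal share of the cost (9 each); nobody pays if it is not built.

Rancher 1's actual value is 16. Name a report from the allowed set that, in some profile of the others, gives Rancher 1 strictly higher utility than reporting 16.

20

Suppose Rancher 2 reports 4 and Rancher 3 reports 4.
Report 16: project not built, utility 0.
Report 20: project built, pays 9, utility 16 - 9 = 7.
So reporting 20 beats truth here (7 > 0).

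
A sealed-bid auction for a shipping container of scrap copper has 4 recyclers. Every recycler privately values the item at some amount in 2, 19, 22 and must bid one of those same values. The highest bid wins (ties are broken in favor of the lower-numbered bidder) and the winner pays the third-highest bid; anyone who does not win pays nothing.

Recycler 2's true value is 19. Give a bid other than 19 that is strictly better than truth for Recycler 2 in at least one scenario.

Suppose Recycler 1 bids 2, Recycler 3 bids 2 and Recycler 4 bids 22.
Bid 19: loses, pays 0, utility 0.
Bid 22: wins, pays 2, utility 19 - 2 = 17.
So bidding 22 beats truth here (17 > 0).

22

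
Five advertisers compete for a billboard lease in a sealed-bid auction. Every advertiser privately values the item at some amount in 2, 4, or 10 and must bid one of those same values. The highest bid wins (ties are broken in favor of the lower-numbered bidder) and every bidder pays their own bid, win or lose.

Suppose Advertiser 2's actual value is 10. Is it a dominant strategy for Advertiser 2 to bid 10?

No

Consider the case where Advertiser 1 bids 2, Advertiser 3 bids 2, Advertiser 4 bids 2 and Advertiser 5 bids 2.
Truthful bid 10: wins, pays 10, utility 10 - 10 = 0.
Bid 4 instead: wins, pays 4, utility 10 - 4 = 6.
Since 6 > 0, bidding 4 is strictly better here, so truthful bidding is not dominant.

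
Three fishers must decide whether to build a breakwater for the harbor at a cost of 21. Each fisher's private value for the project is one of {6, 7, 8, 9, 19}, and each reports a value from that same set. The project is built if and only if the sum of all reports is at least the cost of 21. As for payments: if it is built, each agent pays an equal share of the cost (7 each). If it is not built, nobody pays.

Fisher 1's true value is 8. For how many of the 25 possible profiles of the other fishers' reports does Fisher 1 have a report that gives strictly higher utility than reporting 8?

1

Others report (6, 6): truth gives 0; report 9 gives 1 > 0. Violating.
Others report (6, 7): truth gives 1; no alternative beats it.
Others report (6, 8): truth gives 1; no alternative beats it.
(Checking all 25 profiles: 1 has a profitable deviation, 24 do not.)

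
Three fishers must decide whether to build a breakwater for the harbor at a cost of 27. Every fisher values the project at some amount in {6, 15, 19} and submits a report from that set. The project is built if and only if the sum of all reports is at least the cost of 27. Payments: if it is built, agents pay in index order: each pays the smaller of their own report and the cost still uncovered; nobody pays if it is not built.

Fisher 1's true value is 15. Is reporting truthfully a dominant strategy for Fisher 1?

No

Consider the case where Fisher 2 reports 6 and Fisher 3 reports 15.
Truthful report 15: project built, pays 15, utility 15 - 15 = 0.
Report 6 instead: project built, pays 6, utility 15 - 6 = 9.
Since 9 > 0, reporting 6 is strictly better here, so truthful reporting is not dominant.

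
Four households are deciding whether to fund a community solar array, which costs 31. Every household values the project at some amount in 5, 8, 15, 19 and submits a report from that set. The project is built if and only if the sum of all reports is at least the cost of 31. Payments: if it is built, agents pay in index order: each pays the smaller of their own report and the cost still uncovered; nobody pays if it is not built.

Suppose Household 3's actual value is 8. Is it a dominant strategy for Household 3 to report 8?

No

Consider the case where Household 1 reports 5, Household 2 reports 5 and Household 4 reports 19.
Truthful report 8: project built, pays 8, utility 8 - 8 = 0.
Report 5 instead: project built, pays 5, utility 8 - 5 = 3.
Since 3 > 0, reporting 5 is strictly better here, so truthful reporting is not dominant.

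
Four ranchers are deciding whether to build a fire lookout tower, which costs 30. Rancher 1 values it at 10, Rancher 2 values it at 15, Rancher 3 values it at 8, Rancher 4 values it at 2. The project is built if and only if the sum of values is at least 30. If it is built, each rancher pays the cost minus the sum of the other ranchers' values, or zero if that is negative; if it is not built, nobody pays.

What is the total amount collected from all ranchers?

18

Total value 35 ≥ cost 30, so it is built.
Rancher 1: others sum to 25; max(0, 30 - 25) = 5.
Rancher 2: others sum to 20; max(0, 30 - 20) = 10.
Rancher 3: others sum to 27; max(0, 30 - 27) = 3.
Rancher 4: others sum to 33; max(0, 30 - 33) = 0.
Total collected = 5 + 10 + 3 + 0 = 18.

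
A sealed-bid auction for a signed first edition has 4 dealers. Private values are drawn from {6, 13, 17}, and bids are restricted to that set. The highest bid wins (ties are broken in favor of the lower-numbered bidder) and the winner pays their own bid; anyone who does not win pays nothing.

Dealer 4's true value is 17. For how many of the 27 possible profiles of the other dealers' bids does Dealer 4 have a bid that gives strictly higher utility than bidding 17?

1

Others bid (6, 6, 6): truth gives 0; bid 13 gives 4 > 0. Violating.
Others bid (6, 6, 13): truth gives 0; no alternative beats it.
Others bid (6, 6, 17): truth gives 0; no alternative beats it.
(Checking all 27 profiles: 1 has a profitable deviation, 26 do not.)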